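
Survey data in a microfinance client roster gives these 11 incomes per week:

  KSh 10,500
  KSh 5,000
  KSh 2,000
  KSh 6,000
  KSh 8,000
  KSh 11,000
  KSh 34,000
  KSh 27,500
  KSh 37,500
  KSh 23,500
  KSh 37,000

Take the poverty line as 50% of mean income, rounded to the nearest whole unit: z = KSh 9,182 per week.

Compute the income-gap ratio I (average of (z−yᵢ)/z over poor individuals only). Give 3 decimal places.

Poor units: KSh 2,000, KSh 5,000, KSh 6,000, KSh 8,000 (q = 4 of N = 11).
Shortfall ratios (z−y)/z: 0.7822, 0.4555, 0.3465, 0.1287; sum = 1.712917.
I averages over the q = 4 poor units only: 1.712917 / 4 = 0.428.

0.428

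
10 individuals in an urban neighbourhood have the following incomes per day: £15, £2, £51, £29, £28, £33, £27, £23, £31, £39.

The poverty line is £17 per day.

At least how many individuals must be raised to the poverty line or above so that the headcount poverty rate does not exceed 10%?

1

Currently q = 2 of N = 10 are below the line (H = 0.200).
A headcount ratio of at most 10% allows at most ⌊0.10 × 10⌋ = 1 poor individuals.
So at least 2 − 1 = 1 must be lifted.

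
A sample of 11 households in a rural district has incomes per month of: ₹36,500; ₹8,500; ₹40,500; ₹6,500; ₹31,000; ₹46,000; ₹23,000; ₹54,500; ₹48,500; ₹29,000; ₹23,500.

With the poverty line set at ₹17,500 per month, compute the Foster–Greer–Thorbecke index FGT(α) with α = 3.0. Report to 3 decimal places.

Below the line: ₹6,500, ₹8,500 (q = 2 of N = 11).
Normalized shortfalls: (17500−6500)/17500 = 0.6286; (17500−8500)/17500 = 0.5143.
Raised to α = 3.0: 0.24835; 0.13602.
Sum = 0.384373; FGT(3.0) = 0.384373 / 11 = 0.035.

0.035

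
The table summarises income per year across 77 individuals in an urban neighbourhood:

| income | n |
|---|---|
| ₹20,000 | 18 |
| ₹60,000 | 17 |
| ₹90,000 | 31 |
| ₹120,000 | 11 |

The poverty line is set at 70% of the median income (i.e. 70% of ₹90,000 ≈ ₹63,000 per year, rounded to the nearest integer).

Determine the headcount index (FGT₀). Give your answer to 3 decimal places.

0.455

35 of the 77 individuals have income below ₹63,000.
H = 35/77 = 0.455.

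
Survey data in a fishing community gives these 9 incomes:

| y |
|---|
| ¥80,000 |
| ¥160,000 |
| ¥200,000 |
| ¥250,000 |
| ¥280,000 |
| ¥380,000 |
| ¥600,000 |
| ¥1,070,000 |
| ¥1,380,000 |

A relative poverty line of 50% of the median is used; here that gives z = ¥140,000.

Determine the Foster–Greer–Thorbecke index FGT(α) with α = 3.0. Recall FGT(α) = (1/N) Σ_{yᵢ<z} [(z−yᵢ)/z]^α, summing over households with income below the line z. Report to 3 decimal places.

0.009

Incomes under z: ¥80,000 (q = 1 of N = 9).
Shortfall ratios: (140000−80000)/140000 = 0.4286.
Raised to α = 3.0: 0.07872.
Sum = 0.078717; FGT(3.0) = 0.078717 / 9 = 0.009.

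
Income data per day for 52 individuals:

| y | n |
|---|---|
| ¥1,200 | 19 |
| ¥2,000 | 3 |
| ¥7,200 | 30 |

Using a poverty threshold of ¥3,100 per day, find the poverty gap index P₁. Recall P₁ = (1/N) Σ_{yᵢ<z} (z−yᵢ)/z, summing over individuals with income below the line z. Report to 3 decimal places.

Below the line: 19×¥1,200, 3×¥2,000 (q = 22 of N = 52).
Gap ratios (z−y)/z: (3100−1200)/3100 = 0.6129 (×19); (3100−2000)/3100 = 0.3548 (×3).
Sum of shortfalls = 12.709677; P₁ averages over all N: 12.709677 / 52 = 0.244.

0.244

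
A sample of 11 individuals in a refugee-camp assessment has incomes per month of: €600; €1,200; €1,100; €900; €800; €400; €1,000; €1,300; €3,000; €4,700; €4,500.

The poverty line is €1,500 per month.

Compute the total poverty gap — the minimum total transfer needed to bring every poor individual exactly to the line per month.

€4,700

Poor units: €400, €600, €800, €900, €1,000, €1,100, €1,200, €1,300 (q = 8 of N = 11).
Individual gaps: 1500−400 = 1100; 1500−600 = 900; 1500−800 = 700; 1500−900 = 600; 1500−1000 = 500; 1500−1100 = 400; 1500−1200 = 300; 1500−1300 = 200.
Aggregate gap = €4,700.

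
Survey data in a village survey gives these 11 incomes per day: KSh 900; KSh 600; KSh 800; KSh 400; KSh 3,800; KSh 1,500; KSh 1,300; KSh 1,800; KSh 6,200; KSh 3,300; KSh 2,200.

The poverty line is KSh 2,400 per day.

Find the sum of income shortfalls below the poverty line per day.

KSh 9,700

Below z: KSh 400, KSh 600, KSh 800, KSh 900, KSh 1,300, KSh 1,500, KSh 1,800, KSh 2,200 (q = 8 of N = 11).
Individual gaps: 2400−400 = 2000; 2400−600 = 1800; 2400−800 = 1600; 2400−900 = 1500; 2400−1300 = 1100; 2400−1500 = 900; 2400−1800 = 600; 2400−2200 = 200.
Aggregate gap = KSh 9,700.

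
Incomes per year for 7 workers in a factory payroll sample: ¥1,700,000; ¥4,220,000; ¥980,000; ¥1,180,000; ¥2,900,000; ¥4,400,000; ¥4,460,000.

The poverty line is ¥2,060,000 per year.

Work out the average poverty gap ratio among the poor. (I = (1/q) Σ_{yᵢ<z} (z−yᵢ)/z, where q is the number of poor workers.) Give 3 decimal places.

0.375

Below z: ¥980,000, ¥1,180,000, ¥1,700,000 (q = 3 of N = 7).
Relative gaps: 0.5243, 0.4272, 0.1748; sum = 1.126214.
I averages over the q = 3 poor units only: 1.126214 / 3 = 0.375.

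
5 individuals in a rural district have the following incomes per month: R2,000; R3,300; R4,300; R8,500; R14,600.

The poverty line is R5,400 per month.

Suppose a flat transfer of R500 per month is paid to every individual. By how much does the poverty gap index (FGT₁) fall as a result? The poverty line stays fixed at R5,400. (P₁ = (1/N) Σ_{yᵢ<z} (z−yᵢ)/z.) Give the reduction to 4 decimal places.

0.0556

Before: below the line — R2,000, R3,300, R4,300; poverty gap index (FGT₁) = 0.244444.
After the R500 transfer: below the line — R2,500, R3,800, R4,800; poverty gap index (FGT₁) = 0.188889.
Reduction = 0.244444 − 0.188889 = 0.0556.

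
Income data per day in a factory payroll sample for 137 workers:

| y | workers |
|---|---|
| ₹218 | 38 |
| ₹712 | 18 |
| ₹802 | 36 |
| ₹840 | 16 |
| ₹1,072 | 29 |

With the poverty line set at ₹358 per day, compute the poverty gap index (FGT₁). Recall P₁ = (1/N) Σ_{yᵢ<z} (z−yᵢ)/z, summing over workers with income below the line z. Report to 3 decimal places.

0.108

Poor units: 38×₹218 (q = 38 of N = 137).
Normalized shortfalls: (358−218)/358 = 0.3911 (×38).
Sum of shortfalls = 14.860335; P₁ averages over all N: 14.860335 / 137 = 0.108.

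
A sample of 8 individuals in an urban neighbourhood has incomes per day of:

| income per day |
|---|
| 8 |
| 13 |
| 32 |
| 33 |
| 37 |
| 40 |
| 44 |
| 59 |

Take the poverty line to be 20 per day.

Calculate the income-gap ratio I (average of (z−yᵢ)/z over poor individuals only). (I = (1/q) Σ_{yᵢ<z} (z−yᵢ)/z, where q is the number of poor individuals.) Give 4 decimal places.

Incomes under z: 8, 13 (q = 2 of N = 8).
Shortfall ratios (z−y)/z: 0.6000, 0.3500; sum = 0.950000.
I averages over the q = 2 poor units only: 0.950000 / 2 = 0.4750.

0.4750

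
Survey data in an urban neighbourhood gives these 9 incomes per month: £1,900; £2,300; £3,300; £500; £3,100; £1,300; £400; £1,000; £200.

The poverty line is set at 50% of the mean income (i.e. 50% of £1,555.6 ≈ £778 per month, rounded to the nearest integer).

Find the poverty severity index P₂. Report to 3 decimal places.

Below z: £200, £400, £500 (q = 3 of N = 9).
Normalized shortfalls: (778−200)/778 = 0.7429; (778−400)/778 = 0.4859; (778−500)/778 = 0.3573.
Squared: 0.5519; 0.2361; 0.1277.
Sum = 0.915689; P₂ = 0.915689 / 9 = 0.102.

0.102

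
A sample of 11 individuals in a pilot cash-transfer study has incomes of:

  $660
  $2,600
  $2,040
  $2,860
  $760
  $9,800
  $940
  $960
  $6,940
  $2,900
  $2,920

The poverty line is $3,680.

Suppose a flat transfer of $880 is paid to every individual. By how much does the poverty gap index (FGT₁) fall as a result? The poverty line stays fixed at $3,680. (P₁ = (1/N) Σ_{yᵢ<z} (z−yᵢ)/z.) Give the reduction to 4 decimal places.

Before: below the line — $660, $760, $940, $960, $2,040, $2,600, $2,860, $2,900, $2,920; poverty gap index (FGT₁) = 0.407115.
After the $880 transfer: below the line — $1,540, $1,640, $1,820, $1,840, $2,920, $3,480; poverty gap index (FGT₁) = 0.218379.
Reduction = 0.407115 − 0.218379 = 0.1887.

0.1887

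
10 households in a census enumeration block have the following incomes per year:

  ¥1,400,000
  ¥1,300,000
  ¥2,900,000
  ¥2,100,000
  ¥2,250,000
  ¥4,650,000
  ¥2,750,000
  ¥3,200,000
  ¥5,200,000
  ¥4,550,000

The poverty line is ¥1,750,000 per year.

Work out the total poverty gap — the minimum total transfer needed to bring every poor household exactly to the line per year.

¥800,000

Incomes under z: ¥1,300,000, ¥1,400,000 (q = 2 of N = 10).
Individual gaps: 1750000−1300000 = 450000; 1750000−1400000 = 350000.
Aggregate gap = ¥800,000.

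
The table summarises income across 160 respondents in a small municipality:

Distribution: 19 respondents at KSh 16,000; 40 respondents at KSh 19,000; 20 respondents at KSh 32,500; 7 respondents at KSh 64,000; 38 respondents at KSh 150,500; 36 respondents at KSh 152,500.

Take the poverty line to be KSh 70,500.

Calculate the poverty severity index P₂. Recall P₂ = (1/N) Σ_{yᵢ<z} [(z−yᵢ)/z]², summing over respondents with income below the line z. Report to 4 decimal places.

0.2411

Poor units: 19×KSh 16,000, 40×KSh 19,000, 20×KSh 32,500, 7×KSh 64,000 (q = 86 of N = 160).
Normalized shortfalls: (70500−16000)/70500 = 0.7730 (×19); (70500−19000)/70500 = 0.7305 (×40); (70500−32500)/70500 = 0.5390 (×20); (70500−64000)/70500 = 0.0922 (×7).
Squared: 0.5976 (×19); 0.5336 (×40); 0.2905 (×20); 0.0085 (×7).
Sum = 38.569589; P₂ = 38.569589 / 160 = 0.2411.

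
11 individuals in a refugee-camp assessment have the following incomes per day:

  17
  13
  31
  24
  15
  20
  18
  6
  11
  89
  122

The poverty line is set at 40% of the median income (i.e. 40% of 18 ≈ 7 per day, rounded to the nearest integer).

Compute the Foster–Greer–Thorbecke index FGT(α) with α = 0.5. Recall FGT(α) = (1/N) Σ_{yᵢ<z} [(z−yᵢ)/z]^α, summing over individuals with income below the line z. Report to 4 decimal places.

Below z: 6 (q = 1 of N = 11).
Shortfall ratios: (7−6)/7 = 0.1429.
Raised to α = 0.5: 0.37796.
Sum = 0.377964; FGT(0.5) = 0.377964 / 11 = 0.0344.

0.0344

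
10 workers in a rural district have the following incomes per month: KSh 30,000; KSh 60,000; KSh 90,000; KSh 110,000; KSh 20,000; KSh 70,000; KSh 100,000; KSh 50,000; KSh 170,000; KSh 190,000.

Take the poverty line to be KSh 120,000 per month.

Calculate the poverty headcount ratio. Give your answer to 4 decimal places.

0.8000

8 of the 10 workers have income below KSh 120,000.
H = 8/10 = 0.8000.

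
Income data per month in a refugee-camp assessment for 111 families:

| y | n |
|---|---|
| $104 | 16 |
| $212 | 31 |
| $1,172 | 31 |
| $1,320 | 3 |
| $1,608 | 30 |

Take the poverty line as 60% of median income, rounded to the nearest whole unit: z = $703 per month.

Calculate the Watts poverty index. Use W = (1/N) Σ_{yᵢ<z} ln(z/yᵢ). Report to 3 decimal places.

0.610

Poor units: 16×$104, 31×$212 (q = 47 of N = 111).
ln(z/y) terms: ln(703/104) = 1.9110 (×16); ln(703/212) = 1.1988 (×31).
W = 67.737345 / 111 = 0.610.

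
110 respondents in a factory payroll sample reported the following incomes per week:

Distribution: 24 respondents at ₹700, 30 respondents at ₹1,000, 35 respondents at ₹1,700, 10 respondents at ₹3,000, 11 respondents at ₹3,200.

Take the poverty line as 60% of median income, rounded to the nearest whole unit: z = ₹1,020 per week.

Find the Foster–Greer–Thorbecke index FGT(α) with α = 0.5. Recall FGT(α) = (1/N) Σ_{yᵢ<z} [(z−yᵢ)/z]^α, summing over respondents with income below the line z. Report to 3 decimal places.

Below z: 24×₹700, 30×₹1,000 (q = 54 of N = 110).
Gap ratios (z−y)/z: (1020−700)/1020 = 0.3137 (×24); (1020−1000)/1020 = 0.0196 (×30).
Raised to α = 0.5: 0.56011 (×24); 0.14003 (×30).
Sum = 17.643529; FGT(0.5) = 17.643529 / 110 = 0.160.

0.160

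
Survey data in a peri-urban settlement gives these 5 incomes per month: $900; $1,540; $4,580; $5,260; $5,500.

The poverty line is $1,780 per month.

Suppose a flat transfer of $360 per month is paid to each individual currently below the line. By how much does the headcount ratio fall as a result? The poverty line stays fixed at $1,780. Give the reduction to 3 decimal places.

Before: below the line — $900, $1,540; headcount ratio = 0.40000.
After the $360 transfer: below the line — $1,260; headcount ratio = 0.20000.
Reduction = 0.40000 − 0.20000 = 0.200.

0.200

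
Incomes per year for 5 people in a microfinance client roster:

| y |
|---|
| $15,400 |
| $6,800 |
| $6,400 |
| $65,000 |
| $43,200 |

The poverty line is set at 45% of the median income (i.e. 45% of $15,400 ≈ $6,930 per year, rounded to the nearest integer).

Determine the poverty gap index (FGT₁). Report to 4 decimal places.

0.0190

Incomes under z: $6,400, $6,800 (q = 2 of N = 5).
Relative gaps: (6930−6400)/6930 = 0.0765; (6930−6800)/6930 = 0.0188.
Sum of shortfalls = 0.095238; P₁ averages over all N: 0.095238 / 5 = 0.0190.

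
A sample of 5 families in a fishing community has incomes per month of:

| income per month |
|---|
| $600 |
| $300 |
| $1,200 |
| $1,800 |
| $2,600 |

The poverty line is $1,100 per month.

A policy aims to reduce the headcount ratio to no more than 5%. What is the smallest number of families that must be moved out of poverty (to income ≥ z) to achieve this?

2 of the 5 families are poor, so H = 2/5 = 0.400.
A headcount ratio of at most 5% allows at most ⌊0.05 × 5⌋ = 0 poor families.
So at least 2 − 0 = 2 must be lifted.

2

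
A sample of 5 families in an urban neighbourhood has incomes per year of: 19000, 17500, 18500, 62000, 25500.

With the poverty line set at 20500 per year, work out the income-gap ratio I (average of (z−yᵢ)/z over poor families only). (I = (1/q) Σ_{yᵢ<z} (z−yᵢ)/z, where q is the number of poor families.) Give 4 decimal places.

Below the line: 17500, 18500, 19000 (q = 3 of N = 5).
Relative gaps: 0.1463, 0.0976, 0.0732; sum = 0.317073.
I averages over the q = 3 poor units only: 0.317073 / 3 = 0.1057.

0.1057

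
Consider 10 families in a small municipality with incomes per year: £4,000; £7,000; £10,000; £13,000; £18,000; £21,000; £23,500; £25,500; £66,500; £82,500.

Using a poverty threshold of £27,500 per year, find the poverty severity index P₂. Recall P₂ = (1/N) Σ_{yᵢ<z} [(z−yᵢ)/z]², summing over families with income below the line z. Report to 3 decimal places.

0.217

Poor units: £4,000, £7,000, £10,000, £13,000, £18,000, £21,000, £23,500, £25,500 (q = 8 of N = 10).
Normalized shortfalls: (27500−4000)/27500 = 0.8545; (27500−7000)/27500 = 0.7455; (27500−10000)/27500 = 0.6364; (27500−13000)/27500 = 0.5273; (27500−18000)/27500 = 0.3455; (27500−21000)/27500 = 0.2364; (27500−23500)/27500 = 0.1455; (27500−25500)/27500 = 0.0727.
Squared: 0.7302; 0.5557; 0.4050; 0.2780; 0.1193; 0.0559; 0.0212; 0.0053.
Sum = 2.170579; P₂ = 2.170579 / 10 = 0.217.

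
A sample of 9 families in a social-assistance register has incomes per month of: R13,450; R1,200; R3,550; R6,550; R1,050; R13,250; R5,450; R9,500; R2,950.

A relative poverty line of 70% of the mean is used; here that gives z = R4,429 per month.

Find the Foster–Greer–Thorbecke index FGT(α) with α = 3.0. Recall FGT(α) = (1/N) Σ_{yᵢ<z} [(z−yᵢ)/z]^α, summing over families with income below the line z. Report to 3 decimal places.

0.097

Incomes under z: R1,050, R1,200, R2,950, R3,550 (q = 4 of N = 9).
Relative gaps: (4429−1050)/4429 = 0.7629; (4429−1200)/4429 = 0.7291; (4429−2950)/4429 = 0.3339; (4429−3550)/4429 = 0.1985.
Raised to α = 3.0: 0.44407; 0.38751; 0.03724; 0.00782.
Sum = 0.876635; FGT(3.0) = 0.876635 / 9 = 0.097.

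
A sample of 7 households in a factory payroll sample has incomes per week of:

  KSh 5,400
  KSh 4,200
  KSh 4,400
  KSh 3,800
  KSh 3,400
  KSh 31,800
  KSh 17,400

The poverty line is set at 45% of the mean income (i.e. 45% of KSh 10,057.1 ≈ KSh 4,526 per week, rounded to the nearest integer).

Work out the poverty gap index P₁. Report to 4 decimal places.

0.0727

Below z: KSh 3,400, KSh 3,800, KSh 4,200, KSh 4,400 (q = 4 of N = 7).
Normalized shortfalls: (4526−3400)/4526 = 0.2488; (4526−3800)/4526 = 0.1604; (4526−4200)/4526 = 0.0720; (4526−4400)/4526 = 0.0278.
Sum of shortfalls = 0.509059; P₁ averages over all N: 0.509059 / 7 = 0.0727.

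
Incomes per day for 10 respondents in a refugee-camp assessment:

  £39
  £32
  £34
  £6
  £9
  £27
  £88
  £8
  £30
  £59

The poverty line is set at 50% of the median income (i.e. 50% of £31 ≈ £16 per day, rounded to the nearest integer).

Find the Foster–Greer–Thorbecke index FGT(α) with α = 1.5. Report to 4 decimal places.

0.1137

Incomes under z: £6, £8, £9 (q = 3 of N = 10).
Shortfall ratios: (16−6)/16 = 0.6250; (16−8)/16 = 0.5000; (16−9)/16 = 0.4375.
Raised to α = 1.5: 0.49411; 0.35355; 0.28938.
Sum = 1.137038; FGT(1.5) = 1.137038 / 10 = 0.1137.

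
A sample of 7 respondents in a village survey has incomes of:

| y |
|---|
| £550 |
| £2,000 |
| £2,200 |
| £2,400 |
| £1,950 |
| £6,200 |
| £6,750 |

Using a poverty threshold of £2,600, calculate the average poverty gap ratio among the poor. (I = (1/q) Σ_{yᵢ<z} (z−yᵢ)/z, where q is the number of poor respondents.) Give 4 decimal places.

Poor units: £550, £1,950, £2,000, £2,200, £2,400 (q = 5 of N = 7).
Relative gaps: 0.7885, 0.2500, 0.2308, 0.1538, 0.0769; sum = 1.500000.
I averages over the q = 5 poor units only: 1.500000 / 5 = 0.3000.

0.3000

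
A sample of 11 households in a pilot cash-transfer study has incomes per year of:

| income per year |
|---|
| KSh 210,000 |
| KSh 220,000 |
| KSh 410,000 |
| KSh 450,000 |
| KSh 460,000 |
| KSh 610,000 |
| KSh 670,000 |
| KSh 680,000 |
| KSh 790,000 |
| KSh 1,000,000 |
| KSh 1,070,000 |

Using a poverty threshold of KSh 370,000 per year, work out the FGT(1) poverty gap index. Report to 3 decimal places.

0.076

Below z: KSh 210,000, KSh 220,000 (q = 2 of N = 11).
Normalized shortfalls: (370000−210000)/370000 = 0.4324; (370000−220000)/370000 = 0.4054.
Σ = 0.837838. Dividing by the full population N = 11 gives P₁ = 0.076.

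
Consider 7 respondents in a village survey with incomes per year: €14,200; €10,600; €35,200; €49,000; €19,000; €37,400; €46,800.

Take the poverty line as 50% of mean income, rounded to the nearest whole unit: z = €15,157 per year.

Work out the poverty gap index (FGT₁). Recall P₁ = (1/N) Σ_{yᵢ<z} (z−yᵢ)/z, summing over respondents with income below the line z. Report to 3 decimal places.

0.052

Below z: €10,600, €14,200 (q = 2 of N = 7).
Shortfall ratios: (15157−10600)/15157 = 0.3007; (15157−14200)/15157 = 0.0631.
Σ = 0.363792. Dividing by the full population N = 7 gives P₁ = 0.052.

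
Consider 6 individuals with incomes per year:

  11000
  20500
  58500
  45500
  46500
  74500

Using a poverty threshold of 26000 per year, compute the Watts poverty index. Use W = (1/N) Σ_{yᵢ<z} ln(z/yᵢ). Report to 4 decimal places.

Poor units: 11000, 20500 (q = 2 of N = 6).
Log shortfalls: ln(26000/11000) = 0.8602; ln(26000/20500) = 0.2377.
W = 1.097873 / 6 = 0.1830.

0.1830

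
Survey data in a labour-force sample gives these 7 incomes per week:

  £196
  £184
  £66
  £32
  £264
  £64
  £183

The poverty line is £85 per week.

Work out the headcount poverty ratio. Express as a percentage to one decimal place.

42.9%

3 of the 7 households have income below £85.
H = 3/7 = 42.9%.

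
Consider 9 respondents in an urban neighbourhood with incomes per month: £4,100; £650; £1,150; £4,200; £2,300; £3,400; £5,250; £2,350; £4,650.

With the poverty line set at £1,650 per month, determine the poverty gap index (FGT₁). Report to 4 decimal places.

Poor units: £650, £1,150 (q = 2 of N = 9).
Relative gaps: (1650−650)/1650 = 0.6061; (1650−1150)/1650 = 0.3030.
Sum of shortfalls = 0.909091; P₁ averages over all N: 0.909091 / 9 = 0.1010.

0.1010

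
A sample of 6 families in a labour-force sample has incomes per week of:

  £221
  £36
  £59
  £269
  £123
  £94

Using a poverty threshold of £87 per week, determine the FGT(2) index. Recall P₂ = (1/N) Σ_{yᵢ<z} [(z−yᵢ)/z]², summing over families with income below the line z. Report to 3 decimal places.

Poor units: £36, £59 (q = 2 of N = 6).
Normalized shortfalls: (87−36)/87 = 0.5862; (87−59)/87 = 0.3218.
Squared: 0.3436; 0.1036.
Sum = 0.447219; P₂ = 0.447219 / 6 = 0.075.

0.075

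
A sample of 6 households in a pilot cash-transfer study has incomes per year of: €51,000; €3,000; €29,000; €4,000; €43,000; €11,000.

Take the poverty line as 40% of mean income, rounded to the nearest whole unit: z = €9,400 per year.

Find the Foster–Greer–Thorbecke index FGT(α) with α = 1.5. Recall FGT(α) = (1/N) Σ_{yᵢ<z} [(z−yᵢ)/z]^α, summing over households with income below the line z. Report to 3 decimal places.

0.166

Poor units: €3,000, €4,000 (q = 2 of N = 6).
Gap ratios (z−y)/z: (9400−3000)/9400 = 0.6809; (9400−4000)/9400 = 0.5745.
Raised to α = 1.5: 0.56180; 0.43541.
Sum = 0.997206; FGT(1.5) = 0.997206 / 6 = 0.166.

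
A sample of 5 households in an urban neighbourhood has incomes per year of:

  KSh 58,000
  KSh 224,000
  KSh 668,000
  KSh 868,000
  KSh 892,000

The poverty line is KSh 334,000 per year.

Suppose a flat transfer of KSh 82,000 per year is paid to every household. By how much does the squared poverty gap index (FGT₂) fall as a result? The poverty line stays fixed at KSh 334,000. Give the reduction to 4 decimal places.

Before: below the line — KSh 58,000, KSh 224,000; squared poverty gap index (FGT₂) = 0.158263.
After the KSh 82,000 transfer: below the line — KSh 140,000, KSh 306,000; squared poverty gap index (FGT₂) = 0.068880.
Reduction = 0.158263 − 0.068880 = 0.0894.

0.0894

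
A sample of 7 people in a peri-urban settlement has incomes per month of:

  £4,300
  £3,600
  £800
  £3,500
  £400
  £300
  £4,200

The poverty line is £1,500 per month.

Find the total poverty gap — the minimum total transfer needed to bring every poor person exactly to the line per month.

£3,000

Poor units: £300, £400, £800 (q = 3 of N = 7).
Individual gaps: 1500−300 = 1200; 1500−400 = 1100; 1500−800 = 700.
Aggregate gap = £3,000.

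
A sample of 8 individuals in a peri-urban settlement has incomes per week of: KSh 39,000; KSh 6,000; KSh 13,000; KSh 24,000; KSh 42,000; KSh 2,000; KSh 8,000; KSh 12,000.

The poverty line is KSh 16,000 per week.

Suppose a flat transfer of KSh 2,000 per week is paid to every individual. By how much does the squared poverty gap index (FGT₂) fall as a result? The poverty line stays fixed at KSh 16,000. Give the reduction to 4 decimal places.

Before: below the line — KSh 2,000, KSh 6,000, KSh 8,000, KSh 12,000, KSh 13,000; squared poverty gap index (FGT₂) = 0.187988.
After the KSh 2,000 transfer: below the line — KSh 4,000, KSh 8,000, KSh 10,000, KSh 14,000, KSh 15,000; squared poverty gap index (FGT₂) = 0.121582.
Reduction = 0.187988 − 0.121582 = 0.0664.

0.0664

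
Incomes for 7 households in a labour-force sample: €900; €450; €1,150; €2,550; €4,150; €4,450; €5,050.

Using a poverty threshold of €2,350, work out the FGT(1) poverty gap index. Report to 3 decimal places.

Below the line: €450, €900, €1,150 (q = 3 of N = 7).
Relative gaps: (2350−450)/2350 = 0.8085; (2350−900)/2350 = 0.6170; (2350−1150)/2350 = 0.5106.
Σ = 1.936170. Dividing by the full population N = 7 gives P₁ = 0.277.

0.277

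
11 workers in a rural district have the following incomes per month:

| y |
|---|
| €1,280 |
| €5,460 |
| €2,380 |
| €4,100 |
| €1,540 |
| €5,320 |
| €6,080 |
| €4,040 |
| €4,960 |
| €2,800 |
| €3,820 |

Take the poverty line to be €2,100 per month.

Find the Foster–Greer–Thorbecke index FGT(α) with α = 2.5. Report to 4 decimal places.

Poor units: €1,280, €1,540 (q = 2 of N = 11).
Relative gaps: (2100−1280)/2100 = 0.3905; (2100−1540)/2100 = 0.2667.
Raised to α = 2.5: 0.09528; 0.03672.
Sum = 0.131998; FGT(2.5) = 0.131998 / 11 = 0.0120.

0.0120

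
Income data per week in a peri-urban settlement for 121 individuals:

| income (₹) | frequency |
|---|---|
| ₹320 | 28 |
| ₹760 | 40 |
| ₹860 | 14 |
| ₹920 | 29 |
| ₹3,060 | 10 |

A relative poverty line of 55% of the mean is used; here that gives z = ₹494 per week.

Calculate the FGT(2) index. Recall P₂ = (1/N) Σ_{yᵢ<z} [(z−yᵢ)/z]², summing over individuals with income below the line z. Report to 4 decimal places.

Below the line: 28×₹320 (q = 28 of N = 121).
Relative gaps: (494−320)/494 = 0.3522 (×28).
Squared: 0.1241 (×28).
Sum = 3.473783; P₂ = 3.473783 / 121 = 0.0287.

0.0287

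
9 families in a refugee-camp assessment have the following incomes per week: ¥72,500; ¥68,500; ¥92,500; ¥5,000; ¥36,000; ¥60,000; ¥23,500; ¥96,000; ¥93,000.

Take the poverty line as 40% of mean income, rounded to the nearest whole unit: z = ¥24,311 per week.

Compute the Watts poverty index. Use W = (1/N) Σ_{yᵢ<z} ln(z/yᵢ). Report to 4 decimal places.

Below the line: ¥5,000, ¥23,500 (q = 2 of N = 9).
Log gaps: ln(24311/5000) = 1.5815; ln(24311/23500) = 0.0339.
W = 1.615420 / 9 = 0.1795.

0.1795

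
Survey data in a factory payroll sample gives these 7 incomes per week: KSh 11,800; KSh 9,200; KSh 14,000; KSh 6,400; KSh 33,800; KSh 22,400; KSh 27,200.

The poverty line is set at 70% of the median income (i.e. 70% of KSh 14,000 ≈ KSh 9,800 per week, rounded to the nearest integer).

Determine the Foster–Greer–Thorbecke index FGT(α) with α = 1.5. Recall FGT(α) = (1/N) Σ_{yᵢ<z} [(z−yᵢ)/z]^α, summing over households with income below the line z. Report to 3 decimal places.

Poor units: KSh 6,400, KSh 9,200 (q = 2 of N = 7).
Normalized shortfalls: (9800−6400)/9800 = 0.3469; (9800−9200)/9800 = 0.0612.
Raised to α = 1.5: 0.20435; 0.01515.
Sum = 0.219501; FGT(1.5) = 0.219501 / 7 = 0.031.

0.031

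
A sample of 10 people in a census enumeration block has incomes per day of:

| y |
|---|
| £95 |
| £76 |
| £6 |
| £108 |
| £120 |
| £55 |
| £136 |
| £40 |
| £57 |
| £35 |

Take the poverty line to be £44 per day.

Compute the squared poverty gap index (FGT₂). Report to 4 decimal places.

0.0796

Below the line: £6, £35, £40 (q = 3 of N = 10).
Shortfall ratios: (44−6)/44 = 0.8636; (44−35)/44 = 0.2045; (44−40)/44 = 0.0909.
Squared: 0.7459; 0.0418; 0.0083.
Sum = 0.795971; P₂ = 0.795971 / 10 = 0.0796.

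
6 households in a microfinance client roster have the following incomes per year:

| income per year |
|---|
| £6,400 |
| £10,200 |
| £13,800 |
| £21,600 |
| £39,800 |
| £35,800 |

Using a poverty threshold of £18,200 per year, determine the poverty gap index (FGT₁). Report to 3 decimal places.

Poor units: £6,400, £10,200, £13,800 (q = 3 of N = 6).
Gap ratios (z−y)/z: (18200−6400)/18200 = 0.6484; (18200−10200)/18200 = 0.4396; (18200−13800)/18200 = 0.2418.
Σ = 1.329670. Dividing by the full population N = 6 gives P₁ = 0.222.

0.222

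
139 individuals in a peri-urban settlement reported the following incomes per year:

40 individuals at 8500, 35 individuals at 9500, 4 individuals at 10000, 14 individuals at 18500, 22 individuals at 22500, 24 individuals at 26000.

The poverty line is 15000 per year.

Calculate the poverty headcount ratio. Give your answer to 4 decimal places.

0.5683

79 of the 139 individuals have income below 15000.
H = 79/139 = 0.5683.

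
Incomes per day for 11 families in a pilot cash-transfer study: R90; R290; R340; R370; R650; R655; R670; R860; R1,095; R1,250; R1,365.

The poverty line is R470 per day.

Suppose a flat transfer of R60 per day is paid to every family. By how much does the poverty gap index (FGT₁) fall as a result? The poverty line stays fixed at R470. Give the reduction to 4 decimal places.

Before: below the line — R90, R290, R340, R370; poverty gap index (FGT₁) = 0.152805.
After the R60 transfer: below the line — R150, R350, R400, R430; poverty gap index (FGT₁) = 0.106383.
Reduction = 0.152805 − 0.106383 = 0.0464.

0.0464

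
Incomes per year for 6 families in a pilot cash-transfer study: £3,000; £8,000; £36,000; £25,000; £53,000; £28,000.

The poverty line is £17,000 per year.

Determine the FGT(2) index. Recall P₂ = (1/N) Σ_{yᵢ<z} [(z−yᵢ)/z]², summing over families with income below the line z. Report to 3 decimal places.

0.160

Poor units: £3,000, £8,000 (q = 2 of N = 6).
Normalized shortfalls: (17000−3000)/17000 = 0.8235; (17000−8000)/17000 = 0.5294.
Squared: 0.6782; 0.2803.
Sum = 0.958478; P₂ = 0.958478 / 6 = 0.160.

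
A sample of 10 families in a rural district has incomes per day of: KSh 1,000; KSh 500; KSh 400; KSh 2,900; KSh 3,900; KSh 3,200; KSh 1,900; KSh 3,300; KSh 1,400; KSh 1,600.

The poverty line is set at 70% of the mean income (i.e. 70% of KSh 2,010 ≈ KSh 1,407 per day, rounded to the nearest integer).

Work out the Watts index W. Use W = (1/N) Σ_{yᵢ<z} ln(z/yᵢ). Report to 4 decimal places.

Incomes under z: KSh 400, KSh 500, KSh 1,000, KSh 1,400 (q = 4 of N = 10).
Log shortfalls: ln(1407/400) = 1.2578; ln(1407/500) = 1.0346; ln(1407/1000) = 0.3415; ln(1407/1400) = 0.0050.
W = 2.638805 / 10 = 0.2639.

0.2639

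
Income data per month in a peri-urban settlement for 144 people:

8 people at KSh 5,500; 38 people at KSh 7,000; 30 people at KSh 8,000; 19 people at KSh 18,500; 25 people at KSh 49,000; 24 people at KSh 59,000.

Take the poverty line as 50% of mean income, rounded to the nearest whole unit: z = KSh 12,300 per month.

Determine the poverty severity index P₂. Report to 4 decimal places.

Below the line: 8×KSh 5,500, 38×KSh 7,000, 30×KSh 8,000 (q = 76 of N = 144).
Normalized shortfalls: (12300−5500)/12300 = 0.5528 (×8); (12300−7000)/12300 = 0.4309 (×38); (12300−8000)/12300 = 0.3496 (×30).
Squared: 0.3056 (×8); 0.1857 (×38); 0.1222 (×30).
Sum = 13.167030; P₂ = 13.167030 / 144 = 0.0914.

0.0914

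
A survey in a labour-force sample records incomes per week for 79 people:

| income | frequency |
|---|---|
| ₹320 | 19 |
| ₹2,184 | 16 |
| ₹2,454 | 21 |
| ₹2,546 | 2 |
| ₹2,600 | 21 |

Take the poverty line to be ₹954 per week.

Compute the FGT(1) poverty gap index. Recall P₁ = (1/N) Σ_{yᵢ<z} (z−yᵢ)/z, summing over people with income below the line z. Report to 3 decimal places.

Below z: 19×₹320 (q = 19 of N = 79).
Shortfall ratios: (954−320)/954 = 0.6646 (×19).
Sum of shortfalls = 12.626834; P₁ averages over all N: 12.626834 / 79 = 0.160.

0.160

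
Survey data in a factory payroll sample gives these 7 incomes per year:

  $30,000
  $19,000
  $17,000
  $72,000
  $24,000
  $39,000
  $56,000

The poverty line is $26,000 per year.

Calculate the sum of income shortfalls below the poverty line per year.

Incomes under z: $17,000, $19,000, $24,000 (q = 3 of N = 7).
Individual gaps: 26000−17000 = 9000; 26000−19000 = 7000; 26000−24000 = 2000.
Aggregate gap = $18,000.

$18,000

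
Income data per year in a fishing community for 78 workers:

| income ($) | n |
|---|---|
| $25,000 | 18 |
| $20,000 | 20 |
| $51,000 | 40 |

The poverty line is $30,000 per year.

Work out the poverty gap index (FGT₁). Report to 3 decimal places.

Below z: 20×$20,000, 18×$25,000 (q = 38 of N = 78).
Relative gaps: (30000−20000)/30000 = 0.3333 (×20); (30000−25000)/30000 = 0.1667 (×18).
Sum of shortfalls = 9.666667; P₁ averages over all N: 9.666667 / 78 = 0.124.

0.124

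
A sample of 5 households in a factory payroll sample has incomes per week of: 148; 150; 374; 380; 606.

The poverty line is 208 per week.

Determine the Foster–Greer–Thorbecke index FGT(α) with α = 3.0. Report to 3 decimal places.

0.009

Incomes under z: 148, 150 (q = 2 of N = 5).
Gap ratios (z−y)/z: (208−148)/208 = 0.2885; (208−150)/208 = 0.2788.
Raised to α = 3.0: 0.02400; 0.02168.
Sum = 0.045685; FGT(3.0) = 0.045685 / 5 = 0.009.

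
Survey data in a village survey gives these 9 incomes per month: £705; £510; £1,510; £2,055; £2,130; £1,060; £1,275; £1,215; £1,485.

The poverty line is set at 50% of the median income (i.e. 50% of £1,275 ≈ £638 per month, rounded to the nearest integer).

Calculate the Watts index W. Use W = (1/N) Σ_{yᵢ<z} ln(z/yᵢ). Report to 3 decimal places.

0.025

Below z: £510 (q = 1 of N = 9).
ln(z/y) terms: ln(638/510) = 0.2239.
W = 0.223928 / 9 = 0.025.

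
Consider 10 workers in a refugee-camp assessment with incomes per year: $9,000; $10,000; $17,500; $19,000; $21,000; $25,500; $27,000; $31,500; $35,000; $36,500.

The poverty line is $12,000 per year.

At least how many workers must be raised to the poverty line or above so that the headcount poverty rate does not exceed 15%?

2 of the 10 workers are poor, so H = 2/10 = 0.200.
A headcount ratio of at most 15% allows at most ⌊0.15 × 10⌋ = 1 poor workers.
So at least 2 − 1 = 1 must be lifted.

1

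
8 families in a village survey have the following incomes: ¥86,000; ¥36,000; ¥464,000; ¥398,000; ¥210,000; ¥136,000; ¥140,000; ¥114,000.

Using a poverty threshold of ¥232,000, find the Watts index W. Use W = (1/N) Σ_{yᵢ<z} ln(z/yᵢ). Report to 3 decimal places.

Incomes under z: ¥36,000, ¥86,000, ¥114,000, ¥136,000, ¥140,000, ¥210,000 (q = 6 of N = 8).
ln(z/y) terms: ln(232000/36000) = 1.8632; ln(232000/86000) = 0.9924; ln(232000/114000) = 0.7105; ln(232000/136000) = 0.5341; ln(232000/140000) = 0.5051; ln(232000/210000) = 0.0996.
W = 4.704955 / 8 = 0.588.

0.588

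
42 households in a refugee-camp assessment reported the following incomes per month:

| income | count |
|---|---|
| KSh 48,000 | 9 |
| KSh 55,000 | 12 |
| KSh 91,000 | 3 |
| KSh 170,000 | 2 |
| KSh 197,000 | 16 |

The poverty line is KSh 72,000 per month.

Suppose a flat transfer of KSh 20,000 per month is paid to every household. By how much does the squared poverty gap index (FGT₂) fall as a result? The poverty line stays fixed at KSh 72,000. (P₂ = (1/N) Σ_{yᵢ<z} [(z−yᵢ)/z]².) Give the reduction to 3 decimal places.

0.039

Before: below the line — 9×KSh 48,000, 12×KSh 55,000; squared poverty gap index (FGT₂) = 0.03974.
After the KSh 20,000 transfer: below the line — 9×KSh 68,000; squared poverty gap index (FGT₂) = 0.00066.
Reduction = 0.03974 − 0.00066 = 0.039.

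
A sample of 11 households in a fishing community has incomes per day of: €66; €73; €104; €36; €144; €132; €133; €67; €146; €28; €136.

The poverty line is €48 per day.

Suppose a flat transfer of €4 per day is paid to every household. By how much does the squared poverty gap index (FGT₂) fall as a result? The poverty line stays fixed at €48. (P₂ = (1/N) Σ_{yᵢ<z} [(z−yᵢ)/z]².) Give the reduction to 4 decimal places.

0.0088

Before: below the line — €28, €36; squared poverty gap index (FGT₂) = 0.021465.
After the €4 transfer: below the line — €32, €40; squared poverty gap index (FGT₂) = 0.012626.
Reduction = 0.021465 − 0.012626 = 0.0088.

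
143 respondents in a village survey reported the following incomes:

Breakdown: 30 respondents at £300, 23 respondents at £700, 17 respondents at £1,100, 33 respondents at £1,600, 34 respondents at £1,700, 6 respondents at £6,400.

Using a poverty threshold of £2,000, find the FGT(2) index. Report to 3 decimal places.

Below z: 30×£300, 23×£700, 17×£1,100, 33×£1,600, 34×£1,700 (q = 137 of N = 143).
Relative gaps: (2000−300)/2000 = 0.8500 (×30); (2000−700)/2000 = 0.6500 (×23); (2000−1100)/2000 = 0.4500 (×17); (2000−1600)/2000 = 0.2000 (×33); (2000−1700)/2000 = 0.1500 (×34).
Squared: 0.7225 (×30); 0.4225 (×23); 0.2025 (×17); 0.0400 (×33); 0.0225 (×34).
Sum = 36.920000; P₂ = 36.920000 / 143 = 0.258.

0.258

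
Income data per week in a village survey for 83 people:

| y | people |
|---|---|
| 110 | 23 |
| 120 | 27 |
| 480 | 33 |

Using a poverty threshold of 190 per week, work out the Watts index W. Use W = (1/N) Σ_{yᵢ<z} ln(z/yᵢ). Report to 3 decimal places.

Incomes under z: 23×110, 27×120 (q = 50 of N = 83).
ln(z/y) terms: ln(190/110) = 0.5465 (×23); ln(190/120) = 0.4595 (×27).
W = 24.977878 / 83 = 0.301.

0.301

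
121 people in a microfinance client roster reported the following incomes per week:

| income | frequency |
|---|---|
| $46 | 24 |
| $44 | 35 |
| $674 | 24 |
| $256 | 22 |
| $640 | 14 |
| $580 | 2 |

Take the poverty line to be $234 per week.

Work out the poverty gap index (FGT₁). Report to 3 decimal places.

Below z: 35×$44, 24×$46 (q = 59 of N = 121).
Gap ratios (z−y)/z: (234−44)/234 = 0.8120 (×35); (234−46)/234 = 0.8034 (×24).
Σ = 47.700855. Dividing by the full population N = 121 gives P₁ = 0.394.

0.394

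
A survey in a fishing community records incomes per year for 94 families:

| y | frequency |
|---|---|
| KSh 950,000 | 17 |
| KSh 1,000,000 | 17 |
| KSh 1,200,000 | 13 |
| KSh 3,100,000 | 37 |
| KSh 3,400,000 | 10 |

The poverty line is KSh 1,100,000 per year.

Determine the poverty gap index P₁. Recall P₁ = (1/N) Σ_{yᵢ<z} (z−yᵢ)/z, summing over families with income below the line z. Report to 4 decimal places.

0.0411

Poor units: 17×KSh 950,000, 17×KSh 1,000,000 (q = 34 of N = 94).
Gap ratios (z−y)/z: (1100000−950000)/1100000 = 0.1364 (×17); (1100000−1000000)/1100000 = 0.0909 (×17).
Sum of shortfalls = 3.863636; P₁ averages over all N: 3.863636 / 94 = 0.0411.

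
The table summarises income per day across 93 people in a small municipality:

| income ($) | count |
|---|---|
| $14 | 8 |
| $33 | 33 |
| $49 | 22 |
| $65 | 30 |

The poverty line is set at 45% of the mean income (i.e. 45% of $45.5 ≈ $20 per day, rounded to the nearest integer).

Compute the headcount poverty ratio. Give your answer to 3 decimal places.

8 of the 93 people have income below $20.
H = 8/93 = 0.086.

0.086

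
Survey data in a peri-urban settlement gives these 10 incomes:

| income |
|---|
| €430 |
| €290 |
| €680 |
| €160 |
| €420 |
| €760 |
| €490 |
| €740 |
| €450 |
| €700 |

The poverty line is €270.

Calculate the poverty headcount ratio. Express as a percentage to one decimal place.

10.0%

1 of the 10 individuals have income below €270.
H = 1/10 = 10.0%.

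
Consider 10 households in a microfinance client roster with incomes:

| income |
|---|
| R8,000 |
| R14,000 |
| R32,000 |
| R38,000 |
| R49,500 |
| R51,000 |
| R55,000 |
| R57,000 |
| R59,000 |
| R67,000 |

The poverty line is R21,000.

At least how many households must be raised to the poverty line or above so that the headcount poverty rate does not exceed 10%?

Currently q = 2 of N = 10 are below the line (H = 0.200).
A headcount ratio of at most 10% allows at most ⌊0.10 × 10⌋ = 1 poor households.
So at least 2 − 1 = 1 must be lifted.

1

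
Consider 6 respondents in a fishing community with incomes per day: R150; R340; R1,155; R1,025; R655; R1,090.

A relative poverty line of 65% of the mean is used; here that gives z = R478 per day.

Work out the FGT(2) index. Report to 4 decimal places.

Incomes under z: R150, R340 (q = 2 of N = 6).
Normalized shortfalls: (478−150)/478 = 0.6862; (478−340)/478 = 0.2887.
Squared: 0.4709; 0.0833.
Sum = 0.554209; P₂ = 0.554209 / 6 = 0.0924.

0.0924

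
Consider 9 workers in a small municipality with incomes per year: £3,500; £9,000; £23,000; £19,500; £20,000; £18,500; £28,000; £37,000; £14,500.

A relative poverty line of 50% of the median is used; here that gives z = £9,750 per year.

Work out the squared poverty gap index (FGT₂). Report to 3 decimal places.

Incomes under z: £3,500, £9,000 (q = 2 of N = 9).
Gap ratios (z−y)/z: (9750−3500)/9750 = 0.6410; (9750−9000)/9750 = 0.0769.
Squared: 0.4109; 0.0059.
Sum = 0.416831; P₂ = 0.416831 / 9 = 0.046.

0.046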